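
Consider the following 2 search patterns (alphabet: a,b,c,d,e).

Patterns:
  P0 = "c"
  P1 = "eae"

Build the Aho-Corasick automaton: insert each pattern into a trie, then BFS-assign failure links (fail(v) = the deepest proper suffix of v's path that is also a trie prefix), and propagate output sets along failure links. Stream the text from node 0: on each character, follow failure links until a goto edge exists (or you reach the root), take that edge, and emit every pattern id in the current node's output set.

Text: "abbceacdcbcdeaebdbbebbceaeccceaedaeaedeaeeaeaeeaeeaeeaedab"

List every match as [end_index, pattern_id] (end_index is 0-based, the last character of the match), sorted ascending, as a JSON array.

Build automaton:
Trie (insert patterns):
  0='ε' goto c→1 e→2
  1='c' goto ·  [P0 ends]
  2='e' goto a→3
  3='ea' goto e→4
  4='eae' goto ·  [P1 ends]

BFS fail/out derivation:
  fail(1) 'c': from fail(0)=0 chase 'c': 0 ⇒ 0;  out={0}∪out(0)={0}
  fail(2) 'e': from fail(0)=0 chase 'e': 0 ⇒ 0;  out=∅∪out(0)=∅
  fail(3) 'ea': from fail(2)=0 chase 'a': 0 ⇒ 0;  out=∅∪out(0)=∅
  fail(4) 'eae': from fail(3)=0 chase 'e': 0 ⇒ 2;  out={1}∪out(2)={1}

Run:
i=0 'a': node 0→0
i=1 'b': node 0→0
i=2 'b': node 0→0
i=3 'c': node 0→1  ** P0@[3:3]
i=4 'e': node 1→2 (fail-walked)
i=5 'a': node 2→3
i=6 'c': node 3→1 (fail-walked)  ** P0@[6:6]
i=7 'd': node 1→0 (fail-walked)
i=8 'c': node 0→1  ** P0@[8:8]
i=9 'b': node 1→0 (fail-walked)
i=10 'c': node 0→1  ** P0@[10:10]
i=11 'd': node 1→0 (fail-walked)
i=12 'e': node 0→2
i=13 'a': node 2→3
i=14 'e': node 3→4  ** P1@[12:14]
i=15 'b': node 4→0 (fail-walked)
i=16 'd': node 0→0
i=17 'b': node 0→0
i=18 'b': node 0→0
i=19 'e': node 0→2
i=20 'b': node 2→0 (fail-walked)
i=21 'b': node 0→0
i=22 'c': node 0→1  ** P0@[22:22]
i=23 'e': node 1→2 (fail-walked)
i=24 'a': node 2→3
i=25 'e': node 3→4  ** P1@[23:25]
i=26 'c': node 4→1 (fail-walked)  ** P0@[26:26]
i=27 'c': node 1→1 (fail-walked)  ** P0@[27:27]
i=28 'c': node 1→1 (fail-walked)  ** P0@[28:28]
i=29 'e': node 1→2 (fail-walked)
i=30 'a': node 2→3
i=31 'e': node 3→4  ** P1@[29:31]
i=32 'd': node 4→0 (fail-walked)
i=33 'a': node 0→0
i=34 'e': node 0→2
i=35 'a': node 2→3
i=36 'e': node 3→4  ** P1@[34:36]
i=37 'd': node 4→0 (fail-walked)
i=38 'e': node 0→2
i=39 'a': node 2→3
i=40 'e': node 3→4  ** P1@[38:40]
i=41 'e': node 4→2 (fail-walked)
i=42 'a': node 2→3
i=43 'e': node 3→4  ** P1@[41:43]
i=44 'a': node 4→3 (fail-walked)
i=45 'e': node 3→4  ** P1@[43:45]
i=46 'e': node 4→2 (fail-walked)
i=47 'a': node 2→3
i=48 'e': node 3→4  ** P1@[46:48]
i=49 'e': node 4→2 (fail-walked)
i=50 'a': node 2→3
i=51 'e': node 3→4  ** P1@[49:51]
i=52 'e': node 4→2 (fail-walked)
i=53 'a': node 2→3
i=54 'e': node 3→4  ** P1@[52:54]
i=55 'd': node 4→0 (fail-walked)
i=56 'a': node 0→0
i=57 'b': node 0→0

Result: [[3,0],[6,0],[8,0],[10,0],[14,1],[22,0],[25,1],[26,0],[27,0],[28,0],[31,1],[36,1],[40,1],[43,1],[45,1],[48,1],[51,1],[54,1]]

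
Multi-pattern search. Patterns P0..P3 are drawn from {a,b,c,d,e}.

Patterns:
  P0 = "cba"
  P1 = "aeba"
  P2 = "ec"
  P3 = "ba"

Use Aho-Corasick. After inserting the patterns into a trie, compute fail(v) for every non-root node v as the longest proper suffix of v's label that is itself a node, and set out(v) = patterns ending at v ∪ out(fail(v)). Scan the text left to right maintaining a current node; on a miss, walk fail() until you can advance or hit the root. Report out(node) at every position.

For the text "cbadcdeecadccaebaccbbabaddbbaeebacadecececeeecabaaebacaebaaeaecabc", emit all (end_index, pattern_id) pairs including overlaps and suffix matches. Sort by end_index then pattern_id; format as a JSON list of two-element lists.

Build automaton:
Trie nodes:
  n0 'ε': a→4 b→10 c→1 e→8
  n1 'c': b→2
  n2 'cb': a→3
  n3 'cba': ·  [P0 ends]
  n4 'a': e→5
  n5 'ae': b→6
  n6 'aeb': a→7
  n7 'aeba': ·  [P1 ends]
  n8 'e': c→9
  n9 'ec': ·  [P2 ends]
  n10 'b': a→11
  n11 'ba': ·  [P3 ends]

Failure links (BFS by depth):
  n1('c'): parent n0 fail=0; on 'c' 0 → fail=0;  out ∅∪∅=∅
  n4('a'): parent n0 fail=0; on 'a' 0 → fail=0;  out ∅∪∅=∅
  n8('e'): parent n0 fail=0; on 'e' 0 → fail=0;  out ∅∪∅=∅
  n10('b'): parent n0 fail=0; on 'b' 0 → fail=0;  out ∅∪∅=∅
  n2('cb'): parent n1 fail=0; on 'b' 0 → fail=10;  out ∅∪∅=∅
  n5('ae'): parent n4 fail=0; on 'e' 0 → fail=8;  out ∅∪∅=∅
  n9('ec'): parent n8 fail=0; on 'c' 0 → fail=1;  out {2}∪∅={2}
  n11('ba'): parent n10 fail=0; on 'a' 0 → fail=4;  out {3}∪∅={3}
  n3('cba'): parent n2 fail=10; on 'a' 10 → fail=11;  out {0}∪{3}={0,3}
  n6('aeb'): parent n5 fail=8; on 'b' 8→0 → fail=10;  out ∅∪∅=∅
  n7('aeba'): parent n6 fail=10; on 'a' 10 → fail=11;  out {1}∪{3}={1,3}

Run:
pos 0 'c': at 1
pos 1 'b': at 2
pos 2 'a': at 3  → match P0@[0:2],P3@[1:2]
pos 3 'd': at 0 (fail-walked)
pos 4 'c': at 1
pos 5 'd': at 0 (fail-walked)
pos 6 'e': at 8
pos 7 'e': at 8 (fail-walked)
pos 8 'c': at 9  → match P2@[7:8]
pos 9 'a': at 4 (fail-walked)
pos 10 'd': at 0 (fail-walked)
pos 11 'c': at 1
pos 12 'c': at 1 (fail-walked)
pos 13 'a': at 4 (fail-walked)
pos 14 'e': at 5
pos 15 'b': at 6
pos 16 'a': at 7  → match P1@[13:16],P3@[15:16]
pos 17 'c': at 1 (fail-walked)
pos 18 'c': at 1 (fail-walked)
pos 19 'b': at 2
pos 20 'b': at 10 (fail-walked)
pos 21 'a': at 11  → match P3@[20:21]
pos 22 'b': at 10 (fail-walked)
pos 23 'a': at 11  → match P3@[22:23]
pos 24 'd': at 0 (fail-walked)
pos 25 'd': at 0
pos 26 'b': at 10
pos 27 'b': at 10 (fail-walked)
pos 28 'a': at 11  → match P3@[27:28]
pos 29 'e': at 5 (fail-walked)
pos 30 'e': at 8 (fail-walked)
pos 31 'b': at 10 (fail-walked)
pos 32 'a': at 11  → match P3@[31:32]
pos 33 'c': at 1 (fail-walked)
pos 34 'a': at 4 (fail-walked)
pos 35 'd': at 0 (fail-walked)
pos 36 'e': at 8
pos 37 'c': at 9  → match P2@[36:37]
pos 38 'e': at 8 (fail-walked)
pos 39 'c': at 9  → match P2@[38:39]
pos 40 'e': at 8 (fail-walked)
pos 41 'c': at 9  → match P2@[40:41]
pos 42 'e': at 8 (fail-walked)
pos 43 'e': at 8 (fail-walked)
pos 44 'e': at 8 (fail-walked)
pos 45 'c': at 9  → match P2@[44:45]
pos 46 'a': at 4 (fail-walked)
pos 47 'b': at 10 (fail-walked)
pos 48 'a': at 11  → match P3@[47:48]
pos 49 'a': at 4 (fail-walked)
pos 50 'e': at 5
pos 51 'b': at 6
pos 52 'a': at 7  → match P1@[49:52],P3@[51:52]
pos 53 'c': at 1 (fail-walked)
pos 54 'a': at 4 (fail-walked)
pos 55 'e': at 5
pos 56 'b': at 6
pos 57 'a': at 7  → match P1@[54:57],P3@[56:57]
pos 58 'a': at 4 (fail-walked)
pos 59 'e': at 5
pos 60 'a': at 4 (fail-walked)
pos 61 'e': at 5
pos 62 'c': at 9 (fail-walked)  → match P2@[61:62]
pos 63 'a': at 4 (fail-walked)
pos 64 'b': at 10 (fail-walked)
pos 65 'c': at 1 (fail-walked)

Matches: [[2,0],[2,3],[8,2],[16,1],[16,3],[21,3],[23,3],[28,3],[32,3],[37,2],[39,2],[41,2],[45,2],[48,3],[52,1],[52,3],[57,1],[57,3],[62,2]]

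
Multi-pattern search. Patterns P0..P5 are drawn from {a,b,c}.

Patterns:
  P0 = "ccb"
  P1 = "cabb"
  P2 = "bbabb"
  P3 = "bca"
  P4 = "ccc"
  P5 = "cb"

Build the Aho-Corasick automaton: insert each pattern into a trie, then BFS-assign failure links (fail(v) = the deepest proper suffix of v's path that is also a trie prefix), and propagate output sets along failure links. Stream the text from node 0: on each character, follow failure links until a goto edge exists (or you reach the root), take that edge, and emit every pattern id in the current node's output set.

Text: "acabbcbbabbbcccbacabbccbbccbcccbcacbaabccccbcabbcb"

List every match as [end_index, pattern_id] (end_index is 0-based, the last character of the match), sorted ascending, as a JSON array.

Build automaton:
Trie (insert patterns):
  n0 'ε': b→7 c→1
  n1 'c': a→4 b→15 c→2
  n2 'cc': b→3 c→14
  n3 'ccb': ·  ←P0
  n4 'ca': b→5
  n5 'cab': b→6
  n6 'cabb': ·  ←P1
  n7 'b': b→8 c→12
  n8 'bb': a→9
  n9 'bba': b→10
  n10 'bbab': b→11
  n11 'bbabb': ·  ←P2
  n12 'bc': a→13
  n13 'bca': ·  ←P3
  n14 'ccc': ·  ←P4
  n15 'cb': ·  ←P5

Failure links (BFS by depth):
  fail(1) 'c': from fail(0)=0 chase 'c': 0 ⇒ 0;  out=∅∪out(0)=∅
  fail(7) 'b': from fail(0)=0 chase 'b': 0 ⇒ 0;  out=∅∪out(0)=∅
  fail(2) 'cc': from fail(1)=0 chase 'c': 0 ⇒ 1;  out=∅∪out(1)=∅
  fail(4) 'ca': from fail(1)=0 chase 'a': 0 ⇒ 0;  out=∅∪out(0)=∅
  fail(8) 'bb': from fail(7)=0 chase 'b': 0 ⇒ 7;  out=∅∪out(7)=∅
  fail(12) 'bc': from fail(7)=0 chase 'c': 0 ⇒ 1;  out=∅∪out(1)=∅
  fail(15) 'cb': from fail(1)=0 chase 'b': 0 ⇒ 7;  out={5}∪out(7)={5}
  fail(3) 'ccb': from fail(2)=1 chase 'b': 1 ⇒ 15;  out={0}∪out(15)={0,5}
  fail(5) 'cab': from fail(4)=0 chase 'b': 0 ⇒ 7;  out=∅∪out(7)=∅
  fail(9) 'bba': from fail(8)=7 chase 'a': 7→0 ⇒ 0;  out=∅∪out(0)=∅
  fail(13) 'bca': from fail(12)=1 chase 'a': 1 ⇒ 4;  out={3}∪out(4)={3}
  fail(14) 'ccc': from fail(2)=1 chase 'c': 1 ⇒ 2;  out={4}∪out(2)={4}
  fail(6) 'cabb': from fail(5)=7 chase 'b': 7 ⇒ 8;  out={1}∪out(8)={1}
  fail(10) 'bbab': from fail(9)=0 chase 'b': 0 ⇒ 7;  out=∅∪out(7)=∅
  fail(11) 'bbabb': from fail(10)=7 chase 'b': 7 ⇒ 8;  out={2}∪out(8)={2}

Text stream:
[0] read 'a'  n0⇒n0
[1] read 'c'  n0⇒n1
[2] read 'a'  n1⇒n4
[3] read 'b'  n4⇒n5
[4] read 'b'  n5⇒n6  → match P1@[1:4]
[5] read 'c'  n6⇒n12 (via fail)
[6] read 'b'  n12⇒n15 (via fail)  → match P5@[5:6]
[7] read 'b'  n15⇒n8 (via fail)
[8] read 'a'  n8⇒n9
[9] read 'b'  n9⇒n10
[10] read 'b'  n10⇒n11  → match P2@[6:10]
[11] read 'b'  n11⇒n8 (via fail)
[12] read 'c'  n8⇒n12 (via fail)
[13] read 'c'  n12⇒n2 (via fail)
[14] read 'c'  n2⇒n14  → match P4@[12:14]
[15] read 'b'  n14⇒n3 (via fail)  → match P0@[13:15],P5@[14:15]
[16] read 'a'  n3⇒n0 (via fail)
[17] read 'c'  n0⇒n1
[18] read 'a'  n1⇒n4
[19] read 'b'  n4⇒n5
[20] read 'b'  n5⇒n6  → match P1@[17:20]
[21] read 'c'  n6⇒n12 (via fail)
[22] read 'c'  n12⇒n2 (via fail)
[23] read 'b'  n2⇒n3  → match P0@[21:23],P5@[22:23]
[24] read 'b'  n3⇒n8 (via fail)
[25] read 'c'  n8⇒n12 (via fail)
[26] read 'c'  n12⇒n2 (via fail)
[27] read 'b'  n2⇒n3  → match P0@[25:27],P5@[26:27]
[28] read 'c'  n3⇒n12 (via fail)
[29] read 'c'  n12⇒n2 (via fail)
[30] read 'c'  n2⇒n14  → match P4@[28:30]
[31] read 'b'  n14⇒n3 (via fail)  → match P0@[29:31],P5@[30:31]
[32] read 'c'  n3⇒n12 (via fail)
[33] read 'a'  n12⇒n13  → match P3@[31:33]
[34] read 'c'  n13⇒n1 (via fail)
[35] read 'b'  n1⇒n15  → match P5@[34:35]
[36] read 'a'  n15⇒n0 (via fail)
[37] read 'a'  n0⇒n0
[38] read 'b'  n0⇒n7
[39] read 'c'  n7⇒n12
[40] read 'c'  n12⇒n2 (via fail)
[41] read 'c'  n2⇒n14  → match P4@[39:41]
[42] read 'c'  n14⇒n14 (via fail)  → match P4@[40:42]
[43] read 'b'  n14⇒n3 (via fail)  → match P0@[41:43],P5@[42:43]
[44] read 'c'  n3⇒n12 (via fail)
[45] read 'a'  n12⇒n13  → match P3@[43:45]
[46] read 'b'  n13⇒n5 (via fail)
[47] read 'b'  n5⇒n6  → match P1@[44:47]
[48] read 'c'  n6⇒n12 (via fail)
[49] read 'b'  n12⇒n15 (via fail)  → match P5@[48:49]

Result: [[4,1],[6,5],[10,2],[14,4],[15,0],[15,5],[20,1],[23,0],[23,5],[27,0],[27,5],[30,4],[31,0],[31,5],[33,3],[35,5],[41,4],[42,4],[43,0],[43,5],[45,3],[47,1],[49,5]]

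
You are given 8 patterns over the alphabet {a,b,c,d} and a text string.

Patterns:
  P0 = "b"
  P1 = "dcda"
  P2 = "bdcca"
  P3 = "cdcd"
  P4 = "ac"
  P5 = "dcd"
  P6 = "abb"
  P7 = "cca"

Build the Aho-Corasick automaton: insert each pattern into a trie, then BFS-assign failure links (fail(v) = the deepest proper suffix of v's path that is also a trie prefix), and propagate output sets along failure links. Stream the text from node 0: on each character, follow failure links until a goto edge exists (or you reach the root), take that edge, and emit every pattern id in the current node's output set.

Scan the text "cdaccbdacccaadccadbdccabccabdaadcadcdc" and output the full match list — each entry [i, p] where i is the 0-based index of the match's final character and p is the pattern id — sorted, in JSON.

Build automaton:
Trie nodes:
  n0 'ε': a→14 b→1 c→10 d→2
  n1 'b': d→6  [P0 ends]
  n2 'd': c→3
  n3 'dc': d→4
  n4 'dcd': a→5  [P5 ends]
  n5 'dcda': ·  [P1 ends]
  n6 'bd': c→7
  n7 'bdc': c→8
  n8 'bdcc': a→9
  n9 'bdcca': ·  [P2 ends]
  n10 'c': c→18 d→11
  n11 'cd': c→12
  n12 'cdc': d→13
  n13 'cdcd': ·  [P3 ends]
  n14 'a': b→16 c→15
  n15 'ac': ·  [P4 ends]
  n16 'ab': b→17
  n17 'abb': ·  [P6 ends]
  n18 'cc': a→19
  n19 'cca': ·  [P7 ends]

BFS fail/out derivation:
  n1('b'): parent n0 fail=0; on 'b' 0 → fail=0;  out {0}∪∅={0}
  n2('d'): parent n0 fail=0; on 'd' 0 → fail=0;  out ∅∪∅=∅
  n10('c'): parent n0 fail=0; on 'c' 0 → fail=0;  out ∅∪∅=∅
  n14('a'): parent n0 fail=0; on 'a' 0 → fail=0;  out ∅∪∅=∅
  n3('dc'): parent n2 fail=0; on 'c' 0 → fail=10;  out ∅∪∅=∅
  n6('bd'): parent n1 fail=0; on 'd' 0 → fail=2;  out ∅∪∅=∅
  n11('cd'): parent n10 fail=0; on 'd' 0 → fail=2;  out ∅∪∅=∅
  n15('ac'): parent n14 fail=0; on 'c' 0 → fail=10;  out {4}∪∅={4}
  n16('ab'): parent n14 fail=0; on 'b' 0 → fail=1;  out ∅∪{0}={0}
  n18('cc'): parent n10 fail=0; on 'c' 0 → fail=10;  out ∅∪∅=∅
  n4('dcd'): parent n3 fail=10; on 'd' 10 → fail=11;  out {5}∪∅={5}
  n7('bdc'): parent n6 fail=2; on 'c' 2 → fail=3;  out ∅∪∅=∅
  n12('cdc'): parent n11 fail=2; on 'c' 2 → fail=3;  out ∅∪∅=∅
  n17('abb'): parent n16 fail=1; on 'b' 1→0 → fail=1;  out {6}∪{0}={0,6}
  n19('cca'): parent n18 fail=10; on 'a' 10→0 → fail=14;  out {7}∪∅={7}
  n5('dcda'): parent n4 fail=11; on 'a' 11→2→0 → fail=14;  out {1}∪∅={1}
  n8('bdcc'): parent n7 fail=3; on 'c' 3→10 → fail=18;  out ∅∪∅=∅
  n13('cdcd'): parent n12 fail=3; on 'd' 3 → fail=4;  out {3}∪{5}={3,5}
  n9('bdcca'): parent n8 fail=18; on 'a' 18 → fail=19;  out {2}∪{7}={2,7}

Run:
[0] read 'c'  n0⇒n10
[1] read 'd'  n10⇒n11
[2] read 'a'  n11⇒n14 ·f
[3] read 'c'  n14⇒n15  ** P4@[2:3]
[4] read 'c'  n15⇒n18 ·f
[5] read 'b'  n18⇒n1 ·f  ** P0@[5:5]
[6] read 'd'  n1⇒n6
[7] read 'a'  n6⇒n14 ·f
[8] read 'c'  n14⇒n15  ** P4@[7:8]
[9] read 'c'  n15⇒n18 ·f
[10] read 'c'  n18⇒n18 ·f
[11] read 'a'  n18⇒n19  ** P7@[9:11]
[12] read 'a'  n19⇒n14 ·f
[13] read 'd'  n14⇒n2 ·f
[14] read 'c'  n2⇒n3
[15] read 'c'  n3⇒n18 ·f
[16] read 'a'  n18⇒n19  ** P7@[14:16]
[17] read 'd'  n19⇒n2 ·f
[18] read 'b'  n2⇒n1 ·f  ** P0@[18:18]
[19] read 'd'  n1⇒n6
[20] read 'c'  n6⇒n7
[21] read 'c'  n7⇒n8
[22] read 'a'  n8⇒n9  ** P2@[18:22],P7@[20:22]
[23] read 'b'  n9⇒n16 ·f  ** P0@[23:23]
[24] read 'c'  n16⇒n10 ·f
[25] read 'c'  n10⇒n18
[26] read 'a'  n18⇒n19  ** P7@[24:26]
[27] read 'b'  n19⇒n16 ·f  ** P0@[27:27]
[28] read 'd'  n16⇒n6 ·f
[29] read 'a'  n6⇒n14 ·f
[30] read 'a'  n14⇒n14 ·f
[31] read 'd'  n14⇒n2 ·f
[32] read 'c'  n2⇒n3
[33] read 'a'  n3⇒n14 ·f
[34] read 'd'  n14⇒n2 ·f
[35] read 'c'  n2⇒n3
[36] read 'd'  n3⇒n4  ** P5@[34:36]
[37] read 'c'  n4⇒n12 ·f

Matches: [[3,4],[5,0],[8,4],[11,7],[16,7],[18,0],[22,2],[22,7],[23,0],[26,7],[27,0],[36,5]]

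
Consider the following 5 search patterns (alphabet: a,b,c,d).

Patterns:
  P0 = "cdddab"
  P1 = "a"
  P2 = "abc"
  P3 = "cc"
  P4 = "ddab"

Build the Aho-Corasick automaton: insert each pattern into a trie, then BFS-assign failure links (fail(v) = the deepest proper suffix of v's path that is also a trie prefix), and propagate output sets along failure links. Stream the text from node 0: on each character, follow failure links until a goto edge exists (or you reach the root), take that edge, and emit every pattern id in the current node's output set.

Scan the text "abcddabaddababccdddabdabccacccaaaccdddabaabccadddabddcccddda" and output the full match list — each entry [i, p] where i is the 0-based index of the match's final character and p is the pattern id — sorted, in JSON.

Build:
Trie (insert patterns):
  n0 'ε': a→7 c→1 d→11
  n1 'c': c→10 d→2
  n2 'cd': d→3
  n3 'cdd': d→4
  n4 'cddd': a→5
  n5 'cddda': b→6
  n6 'cdddab': ·  [P0 ends]
  n7 'a': b→8  [P1 ends]
  n8 'ab': c→9
  n9 'abc': ·  [P2 ends]
  n10 'cc': ·  [P3 ends]
  n11 'd': d→12
  n12 'dd': a→13
  n13 'dda': b→14
  n14 'ddab': ·  [P4 ends]

Failure links (BFS by depth):
  fail(1) 'c': from fail(0)=0 chase 'c': 0 ⇒ 0;  out=∅∪out(0)=∅
  fail(7) 'a': from fail(0)=0 chase 'a': 0 ⇒ 0;  out={1}∪out(0)={1}
  fail(11) 'd': from fail(0)=0 chase 'd': 0 ⇒ 0;  out=∅∪out(0)=∅
  fail(2) 'cd': from fail(1)=0 chase 'd': 0 ⇒ 11;  out=∅∪out(11)=∅
  fail(8) 'ab': from fail(7)=0 chase 'b': 0 ⇒ 0;  out=∅∪out(0)=∅
  fail(10) 'cc': from fail(1)=0 chase 'c': 0 ⇒ 1;  out={3}∪out(1)={3}
  fail(12) 'dd': from fail(11)=0 chase 'd': 0 ⇒ 11;  out=∅∪out(11)=∅
  fail(3) 'cdd': from fail(2)=11 chase 'd': 11 ⇒ 12;  out=∅∪out(12)=∅
  fail(9) 'abc': from fail(8)=0 chase 'c': 0 ⇒ 1;  out={2}∪out(1)={2}
  fail(13) 'dda': from fail(12)=11 chase 'a': 11→0 ⇒ 7;  out=∅∪out(7)={1}
  fail(4) 'cddd': from fail(3)=12 chase 'd': 12→11 ⇒ 12;  out=∅∪out(12)=∅
  fail(14) 'ddab': from fail(13)=7 chase 'b': 7 ⇒ 8;  out={4}∪out(8)={4}
  fail(5) 'cddda': from fail(4)=12 chase 'a': 12 ⇒ 13;  out=∅∪out(13)={1}
  fail(6) 'cdddab': from fail(5)=13 chase 'b': 13 ⇒ 14;  out={0}∪out(14)={0,4}

Text stream:
[0] read 'a'  n0⇒n7  ** P1@[0:0]
[1] read 'b'  n7⇒n8
[2] read 'c'  n8⇒n9  ** P2@[0:2]
[3] read 'd'  n9⇒n2 (fail-walked)
[4] read 'd'  n2⇒n3
[5] read 'a'  n3⇒n13 (fail-walked)  ** P1@[5:5]
[6] read 'b'  n13⇒n14  ** P4@[3:6]
[7] read 'a'  n14⇒n7 (fail-walked)  ** P1@[7:7]
[8] read 'd'  n7⇒n11 (fail-walked)
[9] read 'd'  n11⇒n12
[10] read 'a'  n12⇒n13  ** P1@[10:10]
[11] read 'b'  n13⇒n14  ** P4@[8:11]
[12] read 'a'  n14⇒n7 (fail-walked)  ** P1@[12:12]
[13] read 'b'  n7⇒n8
[14] read 'c'  n8⇒n9  ** P2@[12:14]
[15] read 'c'  n9⇒n10 (fail-walked)  ** P3@[14:15]
[16] read 'd'  n10⇒n2 (fail-walked)
[17] read 'd'  n2⇒n3
[18] read 'd'  n3⇒n4
[19] read 'a'  n4⇒n5  ** P1@[19:19]
[20] read 'b'  n5⇒n6  ** P0@[15:20],P4@[17:20]
[21] read 'd'  n6⇒n11 (fail-walked)
[22] read 'a'  n11⇒n7 (fail-walked)  ** P1@[22:22]
[23] read 'b'  n7⇒n8
[24] read 'c'  n8⇒n9  ** P2@[22:24]
[25] read 'c'  n9⇒n10 (fail-walked)  ** P3@[24:25]
[26] read 'a'  n10⇒n7 (fail-walked)  ** P1@[26:26]
[27] read 'c'  n7⇒n1 (fail-walked)
[28] read 'c'  n1⇒n10  ** P3@[27:28]
[29] read 'c'  n10⇒n10 (fail-walked)  ** P3@[28:29]
[30] read 'a'  n10⇒n7 (fail-walked)  ** P1@[30:30]
[31] read 'a'  n7⇒n7 (fail-walked)  ** P1@[31:31]
[32] read 'a'  n7⇒n7 (fail-walked)  ** P1@[32:32]
[33] read 'c'  n7⇒n1 (fail-walked)
[34] read 'c'  n1⇒n10  ** P3@[33:34]
[35] read 'd'  n10⇒n2 (fail-walked)
[36] read 'd'  n2⇒n3
[37] read 'd'  n3⇒n4
[38] read 'a'  n4⇒n5  ** P1@[38:38]
[39] read 'b'  n5⇒n6  ** P0@[34:39],P4@[36:39]
[40] read 'a'  n6⇒n7 (fail-walked)  ** P1@[40:40]
[41] read 'a'  n7⇒n7 (fail-walked)  ** P1@[41:41]
[42] read 'b'  n7⇒n8
[43] read 'c'  n8⇒n9  ** P2@[41:43]
[44] read 'c'  n9⇒n10 (fail-walked)  ** P3@[43:44]
[45] read 'a'  n10⇒n7 (fail-walked)  ** P1@[45:45]
[46] read 'd'  n7⇒n11 (fail-walked)
[47] read 'd'  n11⇒n12
[48] read 'd'  n12⇒n12 (fail-walked)
[49] read 'a'  n12⇒n13  ** P1@[49:49]
[50] read 'b'  n13⇒n14  ** P4@[47:50]
[51] read 'd'  n14⇒n11 (fail-walked)
[52] read 'd'  n11⇒n12
[53] read 'c'  n12⇒n1 (fail-walked)
[54] read 'c'  n1⇒n10  ** P3@[53:54]
[55] read 'c'  n10⇒n10 (fail-walked)  ** P3@[54:55]
[56] read 'd'  n10⇒n2 (fail-walked)
[57] read 'd'  n2⇒n3
[58] read 'd'  n3⇒n4
[59] read 'a'  n4⇒n5  ** P1@[59:59]

All matches (sorted): [[0,1],[2,2],[5,1],[6,4],[7,1],[10,1],[11,4],[12,1],[14,2],[15,3],[19,1],[20,0],[20,4],[22,1],[24,2],[25,3],[26,1],[28,3],[29,3],[30,1],[31,1],[32,1],[34,3],[38,1],[39,0],[39,4],[40,1],[41,1],[43,2],[44,3],[45,1],[49,1],[50,4],[54,3],[55,3],[59,1]]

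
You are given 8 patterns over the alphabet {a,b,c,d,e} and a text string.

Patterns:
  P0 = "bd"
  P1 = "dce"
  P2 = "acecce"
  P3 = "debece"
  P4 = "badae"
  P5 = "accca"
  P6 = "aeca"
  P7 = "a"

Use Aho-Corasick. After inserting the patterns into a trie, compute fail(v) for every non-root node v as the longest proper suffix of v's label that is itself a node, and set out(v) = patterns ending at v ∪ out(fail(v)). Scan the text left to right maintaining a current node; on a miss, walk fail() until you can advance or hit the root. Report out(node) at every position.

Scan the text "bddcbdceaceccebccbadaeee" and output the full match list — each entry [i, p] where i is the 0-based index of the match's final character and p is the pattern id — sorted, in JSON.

Construct AC machine:
Trie (insert patterns):
  0='ε' goto a→6 b→1 d→3
  1='b' goto a→17 d→2
  2='bd' goto ·  [P0 ends]
  3='d' goto c→4 e→12
  4='dc' goto e→5
  5='dce' goto ·  [P1 ends]
  6='a' goto c→7 e→24  [P7 ends]
  7='ac' goto c→21 e→8
  8='ace' goto c→9
  9='acec' goto c→10
  10='acecc' goto e→11
  11='acecce' goto ·  [P2 ends]
  12='de' goto b→13
  13='deb' goto e→14
  14='debe' goto c→15
  15='debec' goto e→16
  16='debece' goto ·  [P3 ends]
  17='ba' goto d→18
  18='bad' goto a→19
  19='bada' goto e→20
  20='badae' goto ·  [P4 ends]
  21='acc' goto c→22
  22='accc' goto a→23
  23='accca' goto ·  [P5 ends]
  24='ae' goto c→25
  25='aec' goto a→26
  26='aeca' goto ·  [P6 ends]

Failure links (BFS by depth):
  fail(1) 'b': from fail(0)=0 chase 'b': 0 ⇒ 0;  out=∅∪out(0)=∅
  fail(3) 'd': from fail(0)=0 chase 'd': 0 ⇒ 0;  out=∅∪out(0)=∅
  fail(6) 'a': from fail(0)=0 chase 'a': 0 ⇒ 0;  out={7}∪out(0)={7}
  fail(2) 'bd': from fail(1)=0 chase 'd': 0 ⇒ 3;  out={0}∪out(3)={0}
  fail(4) 'dc': from fail(3)=0 chase 'c': 0 ⇒ 0;  out=∅∪out(0)=∅
  fail(7) 'ac': from fail(6)=0 chase 'c': 0 ⇒ 0;  out=∅∪out(0)=∅
  fail(12) 'de': from fail(3)=0 chase 'e': 0 ⇒ 0;  out=∅∪out(0)=∅
  fail(17) 'ba': from fail(1)=0 chase 'a': 0 ⇒ 6;  out=∅∪out(6)={7}
  fail(24) 'ae': from fail(6)=0 chase 'e': 0 ⇒ 0;  out=∅∪out(0)=∅
  fail(5) 'dce': from fail(4)=0 chase 'e': 0 ⇒ 0;  out={1}∪out(0)={1}
  fail(8) 'ace': from fail(7)=0 chase 'e': 0 ⇒ 0;  out=∅∪out(0)=∅
  fail(13) 'deb': from fail(12)=0 chase 'b': 0 ⇒ 1;  out=∅∪out(1)=∅
  fail(18) 'bad': from fail(17)=6 chase 'd': 6→0 ⇒ 3;  out=∅∪out(3)=∅
  fail(21) 'acc': from fail(7)=0 chase 'c': 0 ⇒ 0;  out=∅∪out(0)=∅
  fail(25) 'aec': from fail(24)=0 chase 'c': 0 ⇒ 0;  out=∅∪out(0)=∅
  fail(9) 'acec': from fail(8)=0 chase 'c': 0 ⇒ 0;  out=∅∪out(0)=∅
  fail(14) 'debe': from fail(13)=1 chase 'e': 1→0 ⇒ 0;  out=∅∪out(0)=∅
  fail(19) 'bada': from fail(18)=3 chase 'a': 3→0 ⇒ 6;  out=∅∪out(6)={7}
  fail(22) 'accc': from fail(21)=0 chase 'c': 0 ⇒ 0;  out=∅∪out(0)=∅
  fail(26) 'aeca': from fail(25)=0 chase 'a': 0 ⇒ 6;  out={6}∪out(6)={6,7}
  fail(10) 'acecc': from fail(9)=0 chase 'c': 0 ⇒ 0;  out=∅∪out(0)=∅
  fail(15) 'debec': from fail(14)=0 chase 'c': 0 ⇒ 0;  out=∅∪out(0)=∅
  fail(20) 'badae': from fail(19)=6 chase 'e': 6 ⇒ 24;  out={4}∪out(24)={4}
  fail(23) 'accca': from fail(22)=0 chase 'a': 0 ⇒ 6;  out={5}∪out(6)={5,7}
  fail(11) 'acecce': from fail(10)=0 chase 'e': 0 ⇒ 0;  out={2}∪out(0)={2}
  fail(16) 'debece': from fail(15)=0 chase 'e': 0 ⇒ 0;  out={3}∪out(0)={3}

Text stream:
pos 0 'b': at 1
pos 1 'd': at 2  ** P0@[0:1]
pos 2 'd': at 3 ·f
pos 3 'c': at 4
pos 4 'b': at 1 ·f
pos 5 'd': at 2  ** P0@[4:5]
pos 6 'c': at 4 ·f
pos 7 'e': at 5  ** P1@[5:7]
pos 8 'a': at 6 ·f  ** P7@[8:8]
pos 9 'c': at 7
pos 10 'e': at 8
pos 11 'c': at 9
pos 12 'c': at 10
pos 13 'e': at 11  ** P2@[8:13]
pos 14 'b': at 1 ·f
pos 15 'c': at 0 ·f
pos 16 'c': at 0
pos 17 'b': at 1
pos 18 'a': at 17  ** P7@[18:18]
pos 19 'd': at 18
pos 20 'a': at 19  ** P7@[20:20]
pos 21 'e': at 20  ** P4@[17:21]
pos 22 'e': at 0 ·f
pos 23 'e': at 0

All matches (sorted): [[1,0],[5,0],[7,1],[8,7],[13,2],[18,7],[20,7],[21,4]]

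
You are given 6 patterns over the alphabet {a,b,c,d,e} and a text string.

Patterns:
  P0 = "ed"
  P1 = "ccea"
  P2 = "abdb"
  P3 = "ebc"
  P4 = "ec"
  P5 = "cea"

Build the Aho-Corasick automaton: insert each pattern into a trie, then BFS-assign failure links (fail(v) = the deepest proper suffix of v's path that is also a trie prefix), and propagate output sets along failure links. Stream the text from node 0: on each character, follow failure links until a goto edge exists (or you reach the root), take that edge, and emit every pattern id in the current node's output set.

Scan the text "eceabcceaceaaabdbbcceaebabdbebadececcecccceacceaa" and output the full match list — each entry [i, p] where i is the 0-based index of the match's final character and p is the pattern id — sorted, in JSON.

Build automaton:
Trie (insert patterns):
  n0 'ε': a→7 c→3 e→1
  n1 'e': b→11 c→13 d→2
  n2 'ed': ·  ←P0
  n3 'c': c→4 e→14
  n4 'cc': e→5
  n5 'cce': a→6
  n6 'ccea': ·  ←P1
  n7 'a': b→8
  n8 'ab': d→9
  n9 'abd': b→10
  n10 'abdb': ·  ←P2
  n11 'eb': c→12
  n12 'ebc': ·  ←P3
  n13 'ec': ·  ←P4
  n14 'ce': a→15
  n15 'cea': ·  ←P5

BFS fail/out derivation:
  n1('e'): parent n0 fail=0; on 'e' 0 → fail=0;  out ∅∪∅=∅
  n3('c'): parent n0 fail=0; on 'c' 0 → fail=0;  out ∅∪∅=∅
  n7('a'): parent n0 fail=0; on 'a' 0 → fail=0;  out ∅∪∅=∅
  n2('ed'): parent n1 fail=0; on 'd' 0 → fail=0;  out {0}∪∅={0}
  n4('cc'): parent n3 fail=0; on 'c' 0 → fail=3;  out ∅∪∅=∅
  n8('ab'): parent n7 fail=0; on 'b' 0 → fail=0;  out ∅∪∅=∅
  n11('eb'): parent n1 fail=0; on 'b' 0 → fail=0;  out ∅∪∅=∅
  n13('ec'): parent n1 fail=0; on 'c' 0 → fail=3;  out {4}∪∅={4}
  n14('ce'): parent n3 fail=0; on 'e' 0 → fail=1;  out ∅∪∅=∅
  n5('cce'): parent n4 fail=3; on 'e' 3 → fail=14;  out ∅∪∅=∅
  n9('abd'): parent n8 fail=0; on 'd' 0 → fail=0;  out ∅∪∅=∅
  n12('ebc'): parent n11 fail=0; on 'c' 0 → fail=3;  out {3}∪∅={3}
  n15('cea'): parent n14 fail=1; on 'a' 1→0 → fail=7;  out {5}∪∅={5}
  n6('ccea'): parent n5 fail=14; on 'a' 14 → fail=15;  out {1}∪{5}={1,5}
  n10('abdb'): parent n9 fail=0; on 'b' 0 → fail=0;  out {2}∪∅={2}

Run:
i=0 'e': node 0→1
i=1 'c': node 1→13  ** P4@[0:1]
i=2 'e': node 13→14 (via fail)
i=3 'a': node 14→15  ** P5@[1:3]
i=4 'b': node 15→8 (via fail)
i=5 'c': node 8→3 (via fail)
i=6 'c': node 3→4
i=7 'e': node 4→5
i=8 'a': node 5→6  ** P1@[5:8],P5@[6:8]
i=9 'c': node 6→3 (via fail)
i=10 'e': node 3→14
i=11 'a': node 14→15  ** P5@[9:11]
i=12 'a': node 15→7 (via fail)
i=13 'a': node 7→7 (via fail)
i=14 'b': node 7→8
i=15 'd': node 8→9
i=16 'b': node 9→10  ** P2@[13:16]
i=17 'b': node 10→0 (via fail)
i=18 'c': node 0→3
i=19 'c': node 3→4
i=20 'e': node 4→5
i=21 'a': node 5→6  ** P1@[18:21],P5@[19:21]
i=22 'e': node 6→1 (via fail)
i=23 'b': node 1→11
i=24 'a': node 11→7 (via fail)
i=25 'b': node 7→8
i=26 'd': node 8→9
i=27 'b': node 9→10  ** P2@[24:27]
i=28 'e': node 10→1 (via fail)
i=29 'b': node 1→11
i=30 'a': node 11→7 (via fail)
i=31 'd': node 7→0 (via fail)
i=32 'e': node 0→1
i=33 'c': node 1→13  ** P4@[32:33]
i=34 'e': node 13→14 (via fail)
i=35 'c': node 14→13 (via fail)  ** P4@[34:35]
i=36 'c': node 13→4 (via fail)
i=37 'e': node 4→5
i=38 'c': node 5→13 (via fail)  ** P4@[37:38]
i=39 'c': node 13→4 (via fail)
i=40 'c': node 4→4 (via fail)
i=41 'c': node 4→4 (via fail)
i=42 'e': node 4→5
i=43 'a': node 5→6  ** P1@[40:43],P5@[41:43]
i=44 'c': node 6→3 (via fail)
i=45 'c': node 3→4
i=46 'e': node 4→5
i=47 'a': node 5→6  ** P1@[44:47],P5@[45:47]
i=48 'a': node 6→7 (via fail)

All matches (sorted): [[1,4],[3,5],[8,1],[8,5],[11,5],[16,2],[21,1],[21,5],[27,2],[33,4],[35,4],[38,4],[43,1],[43,5],[47,1],[47,5]]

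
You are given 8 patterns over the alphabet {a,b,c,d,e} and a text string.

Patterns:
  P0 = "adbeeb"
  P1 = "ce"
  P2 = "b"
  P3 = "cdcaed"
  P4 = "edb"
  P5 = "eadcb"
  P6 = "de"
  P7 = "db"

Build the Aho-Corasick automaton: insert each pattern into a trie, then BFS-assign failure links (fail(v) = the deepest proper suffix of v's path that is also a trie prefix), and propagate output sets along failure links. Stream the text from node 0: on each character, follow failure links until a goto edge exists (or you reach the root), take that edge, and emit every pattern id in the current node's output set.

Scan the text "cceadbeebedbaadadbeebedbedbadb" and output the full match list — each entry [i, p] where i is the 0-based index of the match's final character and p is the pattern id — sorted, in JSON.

Build:
Trie nodes:
  n0 'ε': a→1 b→9 c→7 d→22 e→15
  n1 'a': d→2
  n2 'ad': b→3
  n3 'adb': e→4
  n4 'adbe': e→5
  n5 'adbee': b→6
  n6 'adbeeb': ·  ←P0
  n7 'c': d→10 e→8
  n8 'ce': ·  ←P1
  n9 'b': ·  ←P2
  n10 'cd': c→11
  n11 'cdc': a→12
  n12 'cdca': e→13
  n13 'cdcae': d→14
  n14 'cdcaed': ·  ←P3
  n15 'e': a→18 d→16
  n16 'ed': b→17
  n17 'edb': ·  ←P4
  n18 'ea': d→19
  n19 'ead': c→20
  n20 'eadc': b→21
  n21 'eadcb': ·  ←P5
  n22 'd': b→24 e→23
  n23 'de': ·  ←P6
  n24 'db': ·  ←P7

Failure links (BFS by depth):
  fail(1) 'a': from fail(0)=0 chase 'a': 0 ⇒ 0;  out=∅∪out(0)=∅
  fail(7) 'c': from fail(0)=0 chase 'c': 0 ⇒ 0;  out=∅∪out(0)=∅
  fail(9) 'b': from fail(0)=0 chase 'b': 0 ⇒ 0;  out={2}∪out(0)={2}
  fail(15) 'e': from fail(0)=0 chase 'e': 0 ⇒ 0;  out=∅∪out(0)=∅
  fail(22) 'd': from fail(0)=0 chase 'd': 0 ⇒ 0;  out=∅∪out(0)=∅
  fail(2) 'ad': from fail(1)=0 chase 'd': 0 ⇒ 22;  out=∅∪out(22)=∅
  fail(8) 'ce': from fail(7)=0 chase 'e': 0 ⇒ 15;  out={1}∪out(15)={1}
  fail(10) 'cd': from fail(7)=0 chase 'd': 0 ⇒ 22;  out=∅∪out(22)=∅
  fail(16) 'ed': from fail(15)=0 chase 'd': 0 ⇒ 22;  out=∅∪out(22)=∅
  fail(18) 'ea': from fail(15)=0 chase 'a': 0 ⇒ 1;  out=∅∪out(1)=∅
  fail(23) 'de': from fail(22)=0 chase 'e': 0 ⇒ 15;  out={6}∪out(15)={6}
  fail(24) 'db': from fail(22)=0 chase 'b': 0 ⇒ 9;  out={7}∪out(9)={2,7}
  fail(3) 'adb': from fail(2)=22 chase 'b': 22 ⇒ 24;  out=∅∪out(24)={2,7}
  fail(11) 'cdc': from fail(10)=22 chase 'c': 22→0 ⇒ 7;  out=∅∪out(7)=∅
  fail(17) 'edb': from fail(16)=22 chase 'b': 22 ⇒ 24;  out={4}∪out(24)={2,4,7}
  fail(19) 'ead': from fail(18)=1 chase 'd': 1 ⇒ 2;  out=∅∪out(2)=∅
  fail(4) 'adbe': from fail(3)=24 chase 'e': 24→9→0 ⇒ 15;  out=∅∪out(15)=∅
  fail(12) 'cdca': from fail(11)=7 chase 'a': 7→0 ⇒ 1;  out=∅∪out(1)=∅
  fail(20) 'eadc': from fail(19)=2 chase 'c': 2→22→0 ⇒ 7;  out=∅∪out(7)=∅
  fail(5) 'adbee': from fail(4)=15 chase 'e': 15→0 ⇒ 15;  out=∅∪out(15)=∅
  fail(13) 'cdcae': from fail(12)=1 chase 'e': 1→0 ⇒ 15;  out=∅∪out(15)=∅
  fail(21) 'eadcb': from fail(20)=7 chase 'b': 7→0 ⇒ 9;  out={5}∪out(9)={2,5}
  fail(6) 'adbeeb': from fail(5)=15 chase 'b': 15→0 ⇒ 9;  out={0}∪out(9)={0,2}
  fail(14) 'cdcaed': from fail(13)=15 chase 'd': 15 ⇒ 16;  out={3}∪out(16)={3}

Scan:
i=0 'c': node 0→7
i=1 'c': node 7→7 (via fail)
i=2 'e': node 7→8  → match P1@[1:2]
i=3 'a': node 8→18 (via fail)
i=4 'd': node 18→19
i=5 'b': node 19→3 (via fail)  → match P2@[5:5],P7@[4:5]
i=6 'e': node 3→4
i=7 'e': node 4→5
i=8 'b': node 5→6  → match P0@[3:8],P2@[8:8]
i=9 'e': node 6→15 (via fail)
i=10 'd': node 15→16
i=11 'b': node 16→17  → match P2@[11:11],P4@[9:11],P7@[10:11]
i=12 'a': node 17→1 (via fail)
i=13 'a': node 1→1 (via fail)
i=14 'd': node 1→2
i=15 'a': node 2→1 (via fail)
i=16 'd': node 1→2
i=17 'b': node 2→3  → match P2@[17:17],P7@[16:17]
i=18 'e': node 3→4
i=19 'e': node 4→5
i=20 'b': node 5→6  → match P0@[15:20],P2@[20:20]
i=21 'e': node 6→15 (via fail)
i=22 'd': node 15→16
i=23 'b': node 16→17  → match P2@[23:23],P4@[21:23],P7@[22:23]
i=24 'e': node 17→15 (via fail)
i=25 'd': node 15→16
i=26 'b': node 16→17  → match P2@[26:26],P4@[24:26],P7@[25:26]
i=27 'a': node 17→1 (via fail)
i=28 'd': node 1→2
i=29 'b': node 2→3  → match P2@[29:29],P7@[28:29]

Result: [[2,1],[5,2],[5,7],[8,0],[8,2],[11,2],[11,4],[11,7],[17,2],[17,7],[20,0],[20,2],[23,2],[23,4],[23,7],[26,2],[26,4],[26,7],[29,2],[29,7]]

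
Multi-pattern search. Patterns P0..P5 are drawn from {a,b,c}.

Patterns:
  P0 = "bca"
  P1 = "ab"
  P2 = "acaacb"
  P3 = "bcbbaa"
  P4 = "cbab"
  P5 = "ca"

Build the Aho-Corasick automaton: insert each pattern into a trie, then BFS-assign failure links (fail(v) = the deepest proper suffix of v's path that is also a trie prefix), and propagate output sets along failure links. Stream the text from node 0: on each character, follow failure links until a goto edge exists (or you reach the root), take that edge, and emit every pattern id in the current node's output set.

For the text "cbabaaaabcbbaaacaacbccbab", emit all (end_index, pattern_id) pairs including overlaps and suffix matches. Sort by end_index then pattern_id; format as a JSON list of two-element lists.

Build automaton:
Trie nodes:
  0='ε' goto a→4 b→1 c→15
  1='b' goto c→2
  2='bc' goto a→3 b→11
  3='bca' goto ·  [P0 ends]
  4='a' goto b→5 c→6
  5='ab' goto ·  [P1 ends]
  6='ac' goto a→7
  7='aca' goto a→8
  8='acaa' goto c→9
  9='acaac' goto b→10
  10='acaacb' goto ·  [P2 ends]
  11='bcb' goto b→12
  12='bcbb' goto a→13
  13='bcbba' goto a→14
  14='bcbbaa' goto ·  [P3 ends]
  15='c' goto a→19 b→16
  16='cb' goto a→17
  17='cba' goto b→18
  18='cbab' goto ·  [P4 ends]
  19='ca' goto ·  [P5 ends]

Failure links (BFS by depth):
  n1('b'): parent n0 fail=0; on 'b' 0 → fail=0;  out ∅∪∅=∅
  n4('a'): parent n0 fail=0; on 'a' 0 → fail=0;  out ∅∪∅=∅
  n15('c'): parent n0 fail=0; on 'c' 0 → fail=0;  out ∅∪∅=∅
  n2('bc'): parent n1 fail=0; on 'c' 0 → fail=15;  out ∅∪∅=∅
  n5('ab'): parent n4 fail=0; on 'b' 0 → fail=1;  out {1}∪∅={1}
  n6('ac'): parent n4 fail=0; on 'c' 0 → fail=15;  out ∅∪∅=∅
  n16('cb'): parent n15 fail=0; on 'b' 0 → fail=1;  out ∅∪∅=∅
  n19('ca'): parent n15 fail=0; on 'a' 0 → fail=4;  out {5}∪∅={5}
  n3('bca'): parent n2 fail=15; on 'a' 15 → fail=19;  out {0}∪{5}={0,5}
  n7('aca'): parent n6 fail=15; on 'a' 15 → fail=19;  out ∅∪{5}={5}
  n11('bcb'): parent n2 fail=15; on 'b' 15 → fail=16;  out ∅∪∅=∅
  n17('cba'): parent n16 fail=1; on 'a' 1→0 → fail=4;  out ∅∪∅=∅
  n8('acaa'): parent n7 fail=19; on 'a' 19→4→0 → fail=4;  out ∅∪∅=∅
  n12('bcbb'): parent n11 fail=16; on 'b' 16→1→0 → fail=1;  out ∅∪∅=∅
  n18('cbab'): parent n17 fail=4; on 'b' 4 → fail=5;  out {4}∪{1}={1,4}
  n9('acaac'): parent n8 fail=4; on 'c' 4 → fail=6;  out ∅∪∅=∅
  n13('bcbba'): parent n12 fail=1; on 'a' 1→0 → fail=4;  out ∅∪∅=∅
  n10('acaacb'): parent n9 fail=6; on 'b' 6→15 → fail=16;  out {2}∪∅={2}
  n14('bcbbaa'): parent n13 fail=4; on 'a' 4→0 → fail=4;  out {3}∪∅={3}

Run:
pos 0 'c': at 15
pos 1 'b': at 16
pos 2 'a': at 17
pos 3 'b': at 18  → match P1@[2:3],P4@[0:3]
pos 4 'a': at 4 ·f
pos 5 'a': at 4 ·f
pos 6 'a': at 4 ·f
pos 7 'a': at 4 ·f
pos 8 'b': at 5  → match P1@[7:8]
pos 9 'c': at 2 ·f
pos 10 'b': at 11
pos 11 'b': at 12
pos 12 'a': at 13
pos 13 'a': at 14  → match P3@[8:13]
pos 14 'a': at 4 ·f
pos 15 'c': at 6
pos 16 'a': at 7  → match P5@[15:16]
pos 17 'a': at 8
pos 18 'c': at 9
pos 19 'b': at 10  → match P2@[14:19]
pos 20 'c': at 2 ·f
pos 21 'c': at 15 ·f
pos 22 'b': at 16
pos 23 'a': at 17
pos 24 'b': at 18  → match P1@[23:24],P4@[21:24]

Matches: [[3,1],[3,4],[8,1],[13,3],[16,5],[19,2],[24,1],[24,4]]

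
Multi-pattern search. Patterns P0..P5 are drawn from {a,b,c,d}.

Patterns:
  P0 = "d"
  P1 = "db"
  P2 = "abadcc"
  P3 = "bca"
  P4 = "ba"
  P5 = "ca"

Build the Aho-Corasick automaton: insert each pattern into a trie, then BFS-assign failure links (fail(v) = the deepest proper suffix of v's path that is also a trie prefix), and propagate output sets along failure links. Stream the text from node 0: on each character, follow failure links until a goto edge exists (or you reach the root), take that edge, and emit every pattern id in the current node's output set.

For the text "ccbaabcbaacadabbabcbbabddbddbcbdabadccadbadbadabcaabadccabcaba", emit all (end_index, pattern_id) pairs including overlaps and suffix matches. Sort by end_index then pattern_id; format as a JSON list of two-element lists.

Build:
Trie nodes:
  0='ε' goto a→3 b→9 c→13 d→1
  1='d' goto b→2  [P0 ends]
  2='db' goto ·  [P1 ends]
  3='a' goto b→4
  4='ab' goto a→5
  5='aba' goto d→6
  6='abad' goto c→7
  7='abadc' goto c→8
  8='abadcc' goto ·  [P2 ends]
  9='b' goto a→12 c→10
  10='bc' goto a→11
  11='bca' goto ·  [P3 ends]
  12='ba' goto ·  [P4 ends]
  13='c' goto a→14
  14='ca' goto ·  [P5 ends]

Failure links (BFS by depth):
  n1('d'): parent n0 fail=0; on 'd' 0 → fail=0;  out {0}∪∅={0}
  n3('a'): parent n0 fail=0; on 'a' 0 → fail=0;  out ∅∪∅=∅
  n9('b'): parent n0 fail=0; on 'b' 0 → fail=0;  out ∅∪∅=∅
  n13('c'): parent n0 fail=0; on 'c' 0 → fail=0;  out ∅∪∅=∅
  n2('db'): parent n1 fail=0; on 'b' 0 → fail=9;  out {1}∪∅={1}
  n4('ab'): parent n3 fail=0; on 'b' 0 → fail=9;  out ∅∪∅=∅
  n10('bc'): parent n9 fail=0; on 'c' 0 → fail=13;  out ∅∪∅=∅
  n12('ba'): parent n9 fail=0; on 'a' 0 → fail=3;  out {4}∪∅={4}
  n14('ca'): parent n13 fail=0; on 'a' 0 → fail=3;  out {5}∪∅={5}
  n5('aba'): parent n4 fail=9; on 'a' 9 → fail=12;  out ∅∪{4}={4}
  n11('bca'): parent n10 fail=13; on 'a' 13 → fail=14;  out {3}∪{5}={3,5}
  n6('abad'): parent n5 fail=12; on 'd' 12→3→0 → fail=1;  out ∅∪{0}={0}
  n7('abadc'): parent n6 fail=1; on 'c' 1→0 → fail=13;  out ∅∪∅=∅
  n8('abadcc'): parent n7 fail=13; on 'c' 13→0 → fail=13;  out {2}∪∅={2}

Run:
pos 0 'c': at 13
pos 1 'c': at 13 (fail-walked)
pos 2 'b': at 9 (fail-walked)
pos 3 'a': at 12  → match P4@[2:3]
pos 4 'a': at 3 (fail-walked)
pos 5 'b': at 4
pos 6 'c': at 10 (fail-walked)
pos 7 'b': at 9 (fail-walked)
pos 8 'a': at 12  → match P4@[7:8]
pos 9 'a': at 3 (fail-walked)
pos 10 'c': at 13 (fail-walked)
pos 11 'a': at 14  → match P5@[10:11]
pos 12 'd': at 1 (fail-walked)  → match P0@[12:12]
pos 13 'a': at 3 (fail-walked)
pos 14 'b': at 4
pos 15 'b': at 9 (fail-walked)
pos 16 'a': at 12  → match P4@[15:16]
pos 17 'b': at 4 (fail-walked)
pos 18 'c': at 10 (fail-walked)
pos 19 'b': at 9 (fail-walked)
pos 20 'b': at 9 (fail-walked)
pos 21 'a': at 12  → match P4@[20:21]
pos 22 'b': at 4 (fail-walked)
pos 23 'd': at 1 (fail-walked)  → match P0@[23:23]
pos 24 'd': at 1 (fail-walked)  → match P0@[24:24]
pos 25 'b': at 2  → match P1@[24:25]
pos 26 'd': at 1 (fail-walked)  → match P0@[26:26]
pos 27 'd': at 1 (fail-walked)  → match P0@[27:27]
pos 28 'b': at 2  → match P1@[27:28]
pos 29 'c': at 10 (fail-walked)
pos 30 'b': at 9 (fail-walked)
pos 31 'd': at 1 (fail-walked)  → match P0@[31:31]
pos 32 'a': at 3 (fail-walked)
pos 33 'b': at 4
pos 34 'a': at 5  → match P4@[33:34]
pos 35 'd': at 6  → match P0@[35:35]
pos 36 'c': at 7
pos 37 'c': at 8  → match P2@[32:37]
pos 38 'a': at 14 (fail-walked)  → match P5@[37:38]
pos 39 'd': at 1 (fail-walked)  → match P0@[39:39]
pos 40 'b': at 2  → match P1@[39:40]
pos 41 'a': at 12 (fail-walked)  → match P4@[40:41]
pos 42 'd': at 1 (fail-walked)  → match P0@[42:42]
pos 43 'b': at 2  → match P1@[42:43]
pos 44 'a': at 12 (fail-walked)  → match P4@[43:44]
pos 45 'd': at 1 (fail-walked)  → match P0@[45:45]
pos 46 'a': at 3 (fail-walked)
pos 47 'b': at 4
pos 48 'c': at 10 (fail-walked)
pos 49 'a': at 11  → match P3@[47:49],P5@[48:49]
pos 50 'a': at 3 (fail-walked)
pos 51 'b': at 4
pos 52 'a': at 5  → match P4@[51:52]
pos 53 'd': at 6  → match P0@[53:53]
pos 54 'c': at 7
pos 55 'c': at 8  → match P2@[50:55]
pos 56 'a': at 14 (fail-walked)  → match P5@[55:56]
pos 57 'b': at 4 (fail-walked)
pos 58 'c': at 10 (fail-walked)
pos 59 'a': at 11  → match P3@[57:59],P5@[58:59]
pos 60 'b': at 4 (fail-walked)
pos 61 'a': at 5  → match P4@[60:61]

Result: [[3,4],[8,4],[11,5],[12,0],[16,4],[21,4],[23,0],[24,0],[25,1],[26,0],[27,0],[28,1],[31,0],[34,4],[35,0],[37,2],[38,5],[39,0],[40,1],[41,4],[42,0],[43,1],[44,4],[45,0],[49,3],[49,5],[52,4],[53,0],[55,2],[56,5],[59,3],[59,5],[61,4]]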